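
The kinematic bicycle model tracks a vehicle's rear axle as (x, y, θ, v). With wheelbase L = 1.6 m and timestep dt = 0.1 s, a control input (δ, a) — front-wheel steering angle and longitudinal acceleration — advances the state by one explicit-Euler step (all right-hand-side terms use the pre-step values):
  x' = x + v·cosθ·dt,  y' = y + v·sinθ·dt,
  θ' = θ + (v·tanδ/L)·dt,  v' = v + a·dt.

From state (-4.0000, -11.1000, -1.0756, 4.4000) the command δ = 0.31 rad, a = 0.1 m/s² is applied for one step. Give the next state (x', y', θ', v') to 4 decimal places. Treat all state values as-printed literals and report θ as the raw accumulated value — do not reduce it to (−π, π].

(-3.7909, -11.4871, -0.9875, 4.4100)

x' = -4.0000 + 4.4000·cos(-1.0756)·0.1 = -3.7909
y' = -11.1000 + 4.4000·sin(-1.0756)·0.1 = -11.4871
θ' = -1.0756 + (4.4000/1.6)·tan(0.31)·0.1 = -0.9875
v' = 4.4000 + 0.1000·0.1 = 4.4100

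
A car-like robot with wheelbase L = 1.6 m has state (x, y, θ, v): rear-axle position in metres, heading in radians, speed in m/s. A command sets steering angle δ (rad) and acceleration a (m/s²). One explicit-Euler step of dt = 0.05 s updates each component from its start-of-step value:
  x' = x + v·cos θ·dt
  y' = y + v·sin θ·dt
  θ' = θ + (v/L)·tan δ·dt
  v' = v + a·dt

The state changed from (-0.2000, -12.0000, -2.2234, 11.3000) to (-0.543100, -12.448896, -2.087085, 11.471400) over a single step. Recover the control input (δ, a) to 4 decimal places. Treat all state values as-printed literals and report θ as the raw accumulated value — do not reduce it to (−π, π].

a = (v'−v)/dt = (0.171400)/0.05 = 3.4280
Δθ = θ'−θ = 0.136315;  (v·dt/L) = 11.3000·0.05/1.6 = 0.353125
tan δ = Δθ·L/(v·dt) = 0.386025  →  δ = 0.3684

δ = 0.3684, a = 3.4280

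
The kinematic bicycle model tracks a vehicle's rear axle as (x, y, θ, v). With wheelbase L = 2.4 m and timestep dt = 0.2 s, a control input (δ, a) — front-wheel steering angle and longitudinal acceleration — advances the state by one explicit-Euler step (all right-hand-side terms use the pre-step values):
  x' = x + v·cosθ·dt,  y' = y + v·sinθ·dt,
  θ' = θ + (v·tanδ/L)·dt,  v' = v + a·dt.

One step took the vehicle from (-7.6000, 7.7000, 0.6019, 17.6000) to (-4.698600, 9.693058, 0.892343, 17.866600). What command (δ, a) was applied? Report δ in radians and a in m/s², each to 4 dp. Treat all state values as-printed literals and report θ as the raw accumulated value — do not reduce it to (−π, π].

δ = 0.1955, a = 1.3330

a = (v'−v)/dt = (0.266600)/0.2 = 1.3330
Δθ = θ'−θ = 0.290443;  (v·dt/L) = 17.6000·0.2/2.4 = 1.466667
tan δ = Δθ·L/(v·dt) = 0.198029  →  δ = 0.1955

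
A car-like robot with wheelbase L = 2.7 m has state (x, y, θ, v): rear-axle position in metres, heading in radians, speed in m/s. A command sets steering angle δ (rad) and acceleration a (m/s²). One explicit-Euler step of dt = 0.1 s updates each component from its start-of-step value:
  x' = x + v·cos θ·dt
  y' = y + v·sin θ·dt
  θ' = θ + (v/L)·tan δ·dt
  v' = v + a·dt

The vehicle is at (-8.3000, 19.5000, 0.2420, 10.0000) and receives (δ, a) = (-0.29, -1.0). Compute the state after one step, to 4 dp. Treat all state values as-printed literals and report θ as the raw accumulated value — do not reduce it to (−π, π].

x' = -8.3000 + 10.0000·cos(0.2420)·0.1 = -7.3291
y' = 19.5000 + 10.0000·sin(0.2420)·0.1 = 19.7396
θ' = 0.2420 + (10.0000/2.7)·tan(-0.29)·0.1 = 0.1315
v' = 10.0000 − 1.0000·0.1 = 9.9000

(-7.3291, 19.7396, 0.1315, 9.9000)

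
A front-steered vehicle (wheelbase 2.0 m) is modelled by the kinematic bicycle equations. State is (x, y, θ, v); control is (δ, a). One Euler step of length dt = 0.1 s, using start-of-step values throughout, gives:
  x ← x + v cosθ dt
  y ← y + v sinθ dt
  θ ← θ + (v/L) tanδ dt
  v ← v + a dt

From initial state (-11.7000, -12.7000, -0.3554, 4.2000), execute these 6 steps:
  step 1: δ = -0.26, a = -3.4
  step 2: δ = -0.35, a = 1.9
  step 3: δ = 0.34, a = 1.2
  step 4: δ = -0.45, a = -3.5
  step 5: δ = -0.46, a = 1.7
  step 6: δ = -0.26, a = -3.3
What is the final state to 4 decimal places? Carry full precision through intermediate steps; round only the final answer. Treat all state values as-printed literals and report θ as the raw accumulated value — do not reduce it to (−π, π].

(-9.5498, -13.7682, -0.6585, 3.6600)

after step 1 (δ=-0.26, a=-3.4): (-11.306247, -12.846145, -0.411265, 3.860000)
after step 2 (δ=-0.35, a=1.9): (-10.952433, -13.000456, -0.481715, 4.050000)
after step 3 (δ=0.34, a=1.2): (-10.593521, -13.188093, -0.410083, 4.170000)
after step 4 (δ=-0.45, a=-3.5): (-10.211096, -13.354345, -0.510800, 3.820000)
after step 5 (δ=-0.46, a=1.7): (-9.877857, -13.541095, -0.605431, 3.990000)
after step 6 (δ=-0.26, a=-3.3): (-9.549776, -13.768172, -0.658502, 3.660000)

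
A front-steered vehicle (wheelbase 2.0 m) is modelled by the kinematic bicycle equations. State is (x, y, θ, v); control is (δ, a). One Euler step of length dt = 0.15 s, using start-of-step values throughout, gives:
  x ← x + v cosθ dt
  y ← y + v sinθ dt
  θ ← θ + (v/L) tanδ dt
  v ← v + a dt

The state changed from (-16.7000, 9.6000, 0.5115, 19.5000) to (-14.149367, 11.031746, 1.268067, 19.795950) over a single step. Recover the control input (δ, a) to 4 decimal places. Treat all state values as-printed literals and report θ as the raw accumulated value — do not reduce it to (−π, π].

δ = 0.4774, a = 1.9730

a = (v'−v)/dt = (0.295950)/0.15 = 1.9730
Δθ = θ'−θ = 0.756567;  (v·dt/L) = 19.5000·0.15/2.0 = 1.462500
tan δ = Δθ·L/(v·dt) = 0.517311  →  δ = 0.4774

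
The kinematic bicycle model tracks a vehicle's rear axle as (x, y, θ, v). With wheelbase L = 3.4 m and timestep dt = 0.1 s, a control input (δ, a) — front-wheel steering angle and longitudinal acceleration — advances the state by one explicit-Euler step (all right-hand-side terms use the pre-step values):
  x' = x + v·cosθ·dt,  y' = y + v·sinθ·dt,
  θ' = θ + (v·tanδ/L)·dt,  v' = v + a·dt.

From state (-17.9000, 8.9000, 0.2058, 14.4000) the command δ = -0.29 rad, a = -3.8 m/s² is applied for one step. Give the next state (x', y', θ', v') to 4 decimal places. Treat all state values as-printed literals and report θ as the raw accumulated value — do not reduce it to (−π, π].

(-16.4904, 9.1943, 0.0794, 14.0200)

x' = -17.9000 + 14.4000·cos(0.2058)·0.1 = -16.4904
y' = 8.9000 + 14.4000·sin(0.2058)·0.1 = 9.1943
θ' = 0.2058 + (14.4000/3.4)·tan(-0.29)·0.1 = 0.0794
v' = 14.4000 − 3.8000·0.1 = 14.0200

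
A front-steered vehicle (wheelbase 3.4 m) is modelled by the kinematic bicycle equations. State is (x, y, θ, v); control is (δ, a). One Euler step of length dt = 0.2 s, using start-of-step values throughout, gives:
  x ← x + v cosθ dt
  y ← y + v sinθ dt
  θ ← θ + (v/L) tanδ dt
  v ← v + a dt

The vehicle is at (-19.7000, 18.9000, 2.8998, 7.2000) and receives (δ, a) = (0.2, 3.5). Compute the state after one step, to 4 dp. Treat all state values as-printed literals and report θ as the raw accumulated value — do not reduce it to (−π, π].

x' = -19.7000 + 7.2000·cos(2.8998)·0.2 = -21.0981
y' = 18.9000 + 7.2000·sin(2.8998)·0.2 = 19.2448
θ' = 2.8998 + (7.2000/3.4)·tan(0.2)·0.2 = 2.9857
v' = 7.2000 + 3.5000·0.2 = 7.9000

(-21.0981, 19.2448, 2.9857, 7.9000)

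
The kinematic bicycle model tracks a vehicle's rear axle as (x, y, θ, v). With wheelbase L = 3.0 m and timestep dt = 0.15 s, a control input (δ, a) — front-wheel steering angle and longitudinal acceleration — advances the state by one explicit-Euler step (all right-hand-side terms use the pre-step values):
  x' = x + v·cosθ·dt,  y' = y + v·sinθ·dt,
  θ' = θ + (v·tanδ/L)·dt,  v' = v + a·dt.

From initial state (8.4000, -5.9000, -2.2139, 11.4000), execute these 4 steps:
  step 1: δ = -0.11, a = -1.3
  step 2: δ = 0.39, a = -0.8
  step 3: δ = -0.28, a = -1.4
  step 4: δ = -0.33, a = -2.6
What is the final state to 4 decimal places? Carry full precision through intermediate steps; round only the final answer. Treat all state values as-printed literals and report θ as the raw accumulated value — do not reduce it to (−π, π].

(4.5546, -11.3386, -2.3922, 10.4850)

after step 1 (δ=-0.11, a=-1.3): (7.374544, -7.268408, -2.276854, 11.205000)
after step 2 (δ=0.39, a=-0.8): (6.284007, -8.547333, -2.046561, 11.085000)
after step 3 (δ=-0.28, a=-1.4): (5.522438, -10.025423, -2.205938, 10.875000)
after step 4 (δ=-0.33, a=-2.6): (4.554632, -11.338560, -2.392185, 10.485000)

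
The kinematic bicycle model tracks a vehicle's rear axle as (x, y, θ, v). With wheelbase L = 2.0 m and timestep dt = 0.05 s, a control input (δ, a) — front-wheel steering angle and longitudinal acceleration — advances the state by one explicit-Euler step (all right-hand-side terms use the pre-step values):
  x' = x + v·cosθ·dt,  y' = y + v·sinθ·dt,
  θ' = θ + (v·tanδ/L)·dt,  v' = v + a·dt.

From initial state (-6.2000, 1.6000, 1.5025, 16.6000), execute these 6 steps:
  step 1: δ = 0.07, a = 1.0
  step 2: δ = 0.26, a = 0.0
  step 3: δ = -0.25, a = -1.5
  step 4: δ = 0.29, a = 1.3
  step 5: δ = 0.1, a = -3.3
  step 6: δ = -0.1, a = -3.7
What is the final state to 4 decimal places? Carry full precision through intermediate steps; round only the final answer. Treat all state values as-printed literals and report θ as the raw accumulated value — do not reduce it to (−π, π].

after step 1 (δ=0.07, a=1.0): (-6.143358, 2.428065, 1.531598, 16.650000)
after step 2 (δ=0.26, a=0.0): (-6.110733, 3.259926, 1.642329, 16.650000)
after step 3 (δ=-0.25, a=-1.5): (-6.170234, 4.090297, 1.536043, 16.575000)
after step 4 (δ=0.29, a=1.3): (-6.141438, 4.918546, 1.659698, 16.640000)
after step 5 (δ=0.1, a=-3.3): (-6.215306, 5.747260, 1.701437, 16.475000)
after step 6 (δ=-0.1, a=-3.7): (-6.322616, 6.563991, 1.660112, 16.290000)

(-6.3226, 6.5640, 1.6601, 16.2900)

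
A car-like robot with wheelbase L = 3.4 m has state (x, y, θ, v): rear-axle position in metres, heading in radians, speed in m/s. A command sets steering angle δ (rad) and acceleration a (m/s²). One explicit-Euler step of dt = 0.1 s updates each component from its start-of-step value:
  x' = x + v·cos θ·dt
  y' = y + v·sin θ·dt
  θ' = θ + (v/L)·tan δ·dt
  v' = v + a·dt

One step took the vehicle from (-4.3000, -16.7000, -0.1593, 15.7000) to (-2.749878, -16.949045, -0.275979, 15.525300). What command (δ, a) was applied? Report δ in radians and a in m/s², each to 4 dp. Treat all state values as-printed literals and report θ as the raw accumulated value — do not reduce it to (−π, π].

δ = -0.2475, a = -1.7470

a = (v'−v)/dt = (-0.174700)/0.1 = -1.7470
Δθ = θ'−θ = -0.116679;  (v·dt/L) = 15.7000·0.1/3.4 = 0.461765
tan δ = Δθ·L/(v·dt) = -0.252681  →  δ = -0.2475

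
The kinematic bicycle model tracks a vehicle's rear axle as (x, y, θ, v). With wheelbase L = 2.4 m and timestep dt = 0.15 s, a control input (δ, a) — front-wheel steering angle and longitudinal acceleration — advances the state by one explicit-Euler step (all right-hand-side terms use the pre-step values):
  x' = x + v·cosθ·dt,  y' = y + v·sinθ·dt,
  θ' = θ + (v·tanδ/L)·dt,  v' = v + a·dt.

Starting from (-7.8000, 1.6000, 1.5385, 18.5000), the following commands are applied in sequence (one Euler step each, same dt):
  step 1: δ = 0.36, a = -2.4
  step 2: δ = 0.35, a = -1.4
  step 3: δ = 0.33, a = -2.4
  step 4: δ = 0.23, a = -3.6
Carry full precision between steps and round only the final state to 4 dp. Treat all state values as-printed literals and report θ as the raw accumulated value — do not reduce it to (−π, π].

after step 1 (δ=0.36, a=-2.4): (-7.710393, 4.373553, 1.973716, 18.140000)
after step 2 (δ=0.35, a=-1.4): (-8.777313, 6.876656, 2.387567, 17.930000)
after step 3 (δ=0.33, a=-2.4): (-10.737794, 8.717831, 2.771409, 17.570000)
after step 4 (δ=0.23, a=-3.6): (-13.194767, 9.671320, 3.028527, 17.030000)

(-13.1948, 9.6713, 3.0285, 17.0300)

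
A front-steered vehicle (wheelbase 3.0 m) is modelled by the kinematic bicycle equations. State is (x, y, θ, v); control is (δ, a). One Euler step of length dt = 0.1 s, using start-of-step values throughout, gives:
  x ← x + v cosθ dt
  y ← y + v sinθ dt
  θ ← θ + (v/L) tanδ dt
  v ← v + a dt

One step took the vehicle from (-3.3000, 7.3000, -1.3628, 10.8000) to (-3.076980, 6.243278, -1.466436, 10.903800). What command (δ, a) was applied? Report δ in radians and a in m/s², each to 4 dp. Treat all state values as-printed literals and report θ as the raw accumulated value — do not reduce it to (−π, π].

δ = -0.2803, a = 1.0380

a = (v'−v)/dt = (0.103800)/0.1 = 1.0380
Δθ = θ'−θ = -0.103636;  (v·dt/L) = 10.8000·0.1/3.0 = 0.360000
tan δ = Δθ·L/(v·dt) = -0.287878  →  δ = -0.2803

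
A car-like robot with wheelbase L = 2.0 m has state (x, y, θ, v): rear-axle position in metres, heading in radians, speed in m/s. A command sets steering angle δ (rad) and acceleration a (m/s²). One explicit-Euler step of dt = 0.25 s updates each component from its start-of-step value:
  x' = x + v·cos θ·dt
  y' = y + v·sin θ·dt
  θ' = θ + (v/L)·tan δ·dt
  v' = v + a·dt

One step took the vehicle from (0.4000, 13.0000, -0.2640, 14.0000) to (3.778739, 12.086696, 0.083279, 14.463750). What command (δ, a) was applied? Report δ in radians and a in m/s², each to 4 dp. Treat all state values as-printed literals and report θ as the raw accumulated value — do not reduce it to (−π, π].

a = (v'−v)/dt = (0.463750)/0.25 = 1.8550
Δθ = θ'−θ = 0.347279;  (v·dt/L) = 14.0000·0.25/2.0 = 1.750000
tan δ = Δθ·L/(v·dt) = 0.198445  →  δ = 0.1959

δ = 0.1959, a = 1.8550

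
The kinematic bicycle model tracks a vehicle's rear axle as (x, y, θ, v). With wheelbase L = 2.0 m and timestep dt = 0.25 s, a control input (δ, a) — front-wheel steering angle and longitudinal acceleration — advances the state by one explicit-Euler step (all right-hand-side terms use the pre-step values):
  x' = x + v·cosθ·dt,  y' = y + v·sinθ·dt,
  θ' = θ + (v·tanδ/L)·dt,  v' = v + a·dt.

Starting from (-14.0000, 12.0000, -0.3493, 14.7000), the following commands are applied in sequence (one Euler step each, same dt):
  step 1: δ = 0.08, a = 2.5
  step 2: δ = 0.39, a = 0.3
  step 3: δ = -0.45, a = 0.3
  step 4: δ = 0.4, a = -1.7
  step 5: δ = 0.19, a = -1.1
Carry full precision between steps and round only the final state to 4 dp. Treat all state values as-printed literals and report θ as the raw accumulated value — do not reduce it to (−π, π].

(3.4055, 12.5101, 0.8352, 14.7750)

after step 1 (δ=0.08, a=2.5): (-10.546924, 10.742267, -0.201986, 15.325000)
after step 2 (δ=0.39, a=0.3): (-6.793563, 9.973661, 0.585441, 15.400000)
after step 3 (δ=-0.45, a=0.3): (-3.584710, 12.101046, -0.344440, 15.475000)
after step 4 (δ=0.4, a=-1.7): (0.056808, 10.794688, 0.473401, 15.050000)
after step 5 (δ=0.19, a=-1.1): (3.405519, 12.510072, 0.835203, 14.775000)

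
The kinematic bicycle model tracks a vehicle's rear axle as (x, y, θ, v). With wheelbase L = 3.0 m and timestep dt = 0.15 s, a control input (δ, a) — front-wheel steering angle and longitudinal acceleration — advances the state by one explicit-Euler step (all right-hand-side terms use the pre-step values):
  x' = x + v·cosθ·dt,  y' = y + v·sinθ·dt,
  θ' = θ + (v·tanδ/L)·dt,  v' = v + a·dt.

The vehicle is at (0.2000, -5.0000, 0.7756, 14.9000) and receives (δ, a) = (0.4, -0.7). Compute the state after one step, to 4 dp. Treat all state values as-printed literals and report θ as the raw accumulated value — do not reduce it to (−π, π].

(1.7958, -3.4352, 1.0906, 14.7950)

x' = 0.2000 + 14.9000·cos(0.7756)·0.15 = 1.7958
y' = -5.0000 + 14.9000·sin(0.7756)·0.15 = -3.4352
θ' = 0.7756 + (14.9000/3.0)·tan(0.4)·0.15 = 1.0906
v' = 14.9000 − 0.7000·0.15 = 14.7950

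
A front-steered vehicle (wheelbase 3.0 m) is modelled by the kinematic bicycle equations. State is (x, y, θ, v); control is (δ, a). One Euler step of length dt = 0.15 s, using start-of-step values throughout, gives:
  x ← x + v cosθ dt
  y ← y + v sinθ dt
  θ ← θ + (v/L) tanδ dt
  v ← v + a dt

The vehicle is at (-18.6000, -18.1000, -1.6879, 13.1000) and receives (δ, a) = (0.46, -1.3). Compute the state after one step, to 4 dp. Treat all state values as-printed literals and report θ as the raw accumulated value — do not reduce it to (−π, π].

(-18.8296, -20.0515, -1.3634, 12.9050)

x' = -18.6000 + 13.1000·cos(-1.6879)·0.15 = -18.8296
y' = -18.1000 + 13.1000·sin(-1.6879)·0.15 = -20.0515
θ' = -1.6879 + (13.1000/3.0)·tan(0.46)·0.15 = -1.3634
v' = 13.1000 − 1.3000·0.15 = 12.9050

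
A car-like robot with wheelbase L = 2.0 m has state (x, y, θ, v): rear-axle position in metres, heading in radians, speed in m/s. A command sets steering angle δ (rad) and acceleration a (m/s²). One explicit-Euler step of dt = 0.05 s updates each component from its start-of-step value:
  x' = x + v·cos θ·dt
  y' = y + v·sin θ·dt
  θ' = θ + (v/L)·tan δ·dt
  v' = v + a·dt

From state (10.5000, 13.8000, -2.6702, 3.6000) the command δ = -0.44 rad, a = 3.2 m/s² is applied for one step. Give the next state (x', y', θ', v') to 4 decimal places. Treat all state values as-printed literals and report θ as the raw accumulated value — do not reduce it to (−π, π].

x' = 10.5000 + 3.6000·cos(-2.6702)·0.05 = 10.3396
y' = 13.8000 + 3.6000·sin(-2.6702)·0.05 = 13.7183
θ' = -2.6702 + (3.6000/2.0)·tan(-0.44)·0.05 = -2.7126
v' = 3.6000 + 3.2000·0.05 = 3.7600

(10.3396, 13.7183, -2.7126, 3.7600)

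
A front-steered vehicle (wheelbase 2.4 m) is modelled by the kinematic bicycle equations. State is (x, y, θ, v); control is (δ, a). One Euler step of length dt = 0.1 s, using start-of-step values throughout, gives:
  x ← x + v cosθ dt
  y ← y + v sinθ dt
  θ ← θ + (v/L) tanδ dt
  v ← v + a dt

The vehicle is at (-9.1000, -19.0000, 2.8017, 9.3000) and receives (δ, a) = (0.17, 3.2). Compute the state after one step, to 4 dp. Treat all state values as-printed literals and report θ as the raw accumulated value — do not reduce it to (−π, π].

(-9.9768, -18.6900, 2.8682, 9.6200)

x' = -9.1000 + 9.3000·cos(2.8017)·0.1 = -9.9768
y' = -19.0000 + 9.3000·sin(2.8017)·0.1 = -18.6900
θ' = 2.8017 + (9.3000/2.4)·tan(0.17)·0.1 = 2.8682
v' = 9.3000 + 3.2000·0.1 = 9.6200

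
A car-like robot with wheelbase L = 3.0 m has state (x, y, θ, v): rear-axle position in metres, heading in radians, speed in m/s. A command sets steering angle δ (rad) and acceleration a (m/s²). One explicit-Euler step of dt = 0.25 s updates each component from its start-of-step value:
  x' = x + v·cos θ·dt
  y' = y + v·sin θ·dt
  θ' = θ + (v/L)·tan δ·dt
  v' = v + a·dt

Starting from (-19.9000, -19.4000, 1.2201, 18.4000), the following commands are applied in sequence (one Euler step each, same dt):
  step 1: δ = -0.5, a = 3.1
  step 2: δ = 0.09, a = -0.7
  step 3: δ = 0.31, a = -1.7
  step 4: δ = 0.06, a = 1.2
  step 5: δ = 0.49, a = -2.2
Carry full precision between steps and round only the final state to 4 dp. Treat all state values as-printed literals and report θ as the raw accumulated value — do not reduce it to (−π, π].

after step 1 (δ=-0.5, a=3.1): (-18.319662, -15.079985, 0.382436, 19.175000)
after step 2 (δ=0.09, a=-0.7): (-13.872220, -13.291045, 0.526638, 19.000000)
after step 3 (δ=0.31, a=-1.7): (-9.765837, -10.903553, 1.033823, 18.575000)
after step 4 (δ=0.06, a=1.2): (-7.390386, -6.913359, 1.126810, 18.875000)
after step 5 (δ=0.49, a=-2.2): (-5.363482, -2.652108, 1.965785, 18.325000)

(-5.3635, -2.6521, 1.9658, 18.3250)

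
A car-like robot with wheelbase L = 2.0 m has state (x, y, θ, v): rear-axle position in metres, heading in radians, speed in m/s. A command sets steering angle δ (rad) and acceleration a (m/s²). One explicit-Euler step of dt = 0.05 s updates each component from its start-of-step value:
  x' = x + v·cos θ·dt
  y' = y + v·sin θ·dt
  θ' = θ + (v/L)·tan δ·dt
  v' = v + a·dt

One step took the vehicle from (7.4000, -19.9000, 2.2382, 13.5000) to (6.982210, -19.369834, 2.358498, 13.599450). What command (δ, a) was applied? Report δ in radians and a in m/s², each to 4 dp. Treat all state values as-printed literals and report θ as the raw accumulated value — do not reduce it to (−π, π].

δ = 0.3424, a = 1.9890

a = (v'−v)/dt = (0.099450)/0.05 = 1.9890
Δθ = θ'−θ = 0.120298;  (v·dt/L) = 13.5000·0.05/2.0 = 0.337500
tan δ = Δθ·L/(v·dt) = 0.356439  →  δ = 0.3424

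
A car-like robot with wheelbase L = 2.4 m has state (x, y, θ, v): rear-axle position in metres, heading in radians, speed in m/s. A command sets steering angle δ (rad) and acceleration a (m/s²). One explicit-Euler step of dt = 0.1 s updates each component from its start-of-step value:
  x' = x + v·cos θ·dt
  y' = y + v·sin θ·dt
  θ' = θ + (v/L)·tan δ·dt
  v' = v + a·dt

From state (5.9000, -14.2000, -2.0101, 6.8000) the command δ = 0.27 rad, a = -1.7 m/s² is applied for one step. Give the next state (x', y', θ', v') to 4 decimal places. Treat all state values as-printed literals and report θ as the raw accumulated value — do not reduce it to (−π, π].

(5.6108, -14.8154, -1.9317, 6.6300)

x' = 5.9000 + 6.8000·cos(-2.0101)·0.1 = 5.6108
y' = -14.2000 + 6.8000·sin(-2.0101)·0.1 = -14.8154
θ' = -2.0101 + (6.8000/2.4)·tan(0.27)·0.1 = -1.9317
v' = 6.8000 − 1.7000·0.1 = 6.6300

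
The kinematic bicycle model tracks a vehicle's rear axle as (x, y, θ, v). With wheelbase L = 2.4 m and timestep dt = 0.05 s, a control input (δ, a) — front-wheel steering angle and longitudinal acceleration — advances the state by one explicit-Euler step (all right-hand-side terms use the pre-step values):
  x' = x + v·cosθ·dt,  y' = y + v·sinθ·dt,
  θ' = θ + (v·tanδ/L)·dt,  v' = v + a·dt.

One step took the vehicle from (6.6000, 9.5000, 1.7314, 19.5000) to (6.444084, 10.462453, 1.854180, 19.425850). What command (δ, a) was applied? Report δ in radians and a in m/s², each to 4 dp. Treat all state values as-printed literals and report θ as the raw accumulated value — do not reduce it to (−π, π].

a = (v'−v)/dt = (-0.074150)/0.05 = -1.4830
Δθ = θ'−θ = 0.122780;  (v·dt/L) = 19.5000·0.05/2.4 = 0.406250
tan δ = Δθ·L/(v·dt) = 0.302228  →  δ = 0.2935

δ = 0.2935, a = -1.4830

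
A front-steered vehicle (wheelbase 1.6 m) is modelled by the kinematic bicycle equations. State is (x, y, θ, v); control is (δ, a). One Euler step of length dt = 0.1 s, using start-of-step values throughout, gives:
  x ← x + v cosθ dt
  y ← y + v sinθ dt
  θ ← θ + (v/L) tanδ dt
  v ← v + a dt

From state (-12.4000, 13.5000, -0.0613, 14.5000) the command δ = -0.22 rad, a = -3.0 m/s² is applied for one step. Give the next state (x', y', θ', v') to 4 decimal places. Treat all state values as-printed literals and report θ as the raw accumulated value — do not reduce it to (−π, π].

(-10.9527, 13.4112, -0.2640, 14.2000)

x' = -12.4000 + 14.5000·cos(-0.0613)·0.1 = -10.9527
y' = 13.5000 + 14.5000·sin(-0.0613)·0.1 = 13.4112
θ' = -0.0613 + (14.5000/1.6)·tan(-0.22)·0.1 = -0.2640
v' = 14.5000 − 3.0000·0.1 = 14.2000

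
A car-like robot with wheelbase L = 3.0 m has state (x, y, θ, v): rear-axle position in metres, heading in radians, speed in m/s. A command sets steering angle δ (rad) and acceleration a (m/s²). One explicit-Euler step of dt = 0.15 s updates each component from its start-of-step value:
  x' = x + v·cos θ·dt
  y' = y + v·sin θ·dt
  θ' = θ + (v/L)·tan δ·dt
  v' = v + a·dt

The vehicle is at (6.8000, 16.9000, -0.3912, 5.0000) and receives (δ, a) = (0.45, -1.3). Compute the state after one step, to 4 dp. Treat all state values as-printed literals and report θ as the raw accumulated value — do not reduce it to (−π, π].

(7.4933, 16.6140, -0.2704, 4.8050)

x' = 6.8000 + 5.0000·cos(-0.3912)·0.15 = 7.4933
y' = 16.9000 + 5.0000·sin(-0.3912)·0.15 = 16.6140
θ' = -0.3912 + (5.0000/3.0)·tan(0.45)·0.15 = -0.2704
v' = 5.0000 − 1.3000·0.15 = 4.8050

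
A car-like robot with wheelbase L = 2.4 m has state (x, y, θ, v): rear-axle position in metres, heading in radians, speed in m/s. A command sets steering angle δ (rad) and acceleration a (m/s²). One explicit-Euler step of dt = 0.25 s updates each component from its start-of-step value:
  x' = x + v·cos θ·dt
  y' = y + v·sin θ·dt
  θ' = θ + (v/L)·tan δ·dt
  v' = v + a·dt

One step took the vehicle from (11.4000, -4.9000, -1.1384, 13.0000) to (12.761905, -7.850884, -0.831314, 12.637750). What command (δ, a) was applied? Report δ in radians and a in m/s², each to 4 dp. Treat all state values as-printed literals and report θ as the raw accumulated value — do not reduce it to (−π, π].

a = (v'−v)/dt = (-0.362250)/0.25 = -1.4490
Δθ = θ'−θ = 0.307086;  (v·dt/L) = 13.0000·0.25/2.4 = 1.354167
tan δ = Δθ·L/(v·dt) = 0.226771  →  δ = 0.2230

δ = 0.2230, a = -1.4490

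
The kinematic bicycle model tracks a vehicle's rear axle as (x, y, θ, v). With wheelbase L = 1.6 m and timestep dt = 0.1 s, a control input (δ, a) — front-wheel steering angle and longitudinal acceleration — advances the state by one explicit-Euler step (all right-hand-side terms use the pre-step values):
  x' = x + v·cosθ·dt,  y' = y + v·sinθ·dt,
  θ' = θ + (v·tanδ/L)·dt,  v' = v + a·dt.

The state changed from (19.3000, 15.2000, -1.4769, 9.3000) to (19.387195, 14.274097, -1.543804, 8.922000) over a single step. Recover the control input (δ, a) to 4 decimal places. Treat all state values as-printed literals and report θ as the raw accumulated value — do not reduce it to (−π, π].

a = (v'−v)/dt = (-0.378000)/0.1 = -3.7800
Δθ = θ'−θ = -0.066904;  (v·dt/L) = 9.3000·0.1/1.6 = 0.581250
tan δ = Δθ·L/(v·dt) = -0.115104  →  δ = -0.1146

δ = -0.1146, a = -3.7800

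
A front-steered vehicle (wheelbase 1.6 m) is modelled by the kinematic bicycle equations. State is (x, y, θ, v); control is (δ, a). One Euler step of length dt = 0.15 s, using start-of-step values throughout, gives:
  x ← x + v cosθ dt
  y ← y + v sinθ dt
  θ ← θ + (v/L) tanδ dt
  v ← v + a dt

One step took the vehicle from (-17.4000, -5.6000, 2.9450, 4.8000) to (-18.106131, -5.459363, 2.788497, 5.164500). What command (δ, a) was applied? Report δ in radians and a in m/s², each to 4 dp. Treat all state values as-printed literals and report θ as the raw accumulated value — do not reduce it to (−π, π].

δ = -0.3347, a = 2.4300

a = (v'−v)/dt = (0.364500)/0.15 = 2.4300
Δθ = θ'−θ = -0.156503;  (v·dt/L) = 4.8000·0.15/1.6 = 0.450000
tan δ = Δθ·L/(v·dt) = -0.347784  →  δ = -0.3347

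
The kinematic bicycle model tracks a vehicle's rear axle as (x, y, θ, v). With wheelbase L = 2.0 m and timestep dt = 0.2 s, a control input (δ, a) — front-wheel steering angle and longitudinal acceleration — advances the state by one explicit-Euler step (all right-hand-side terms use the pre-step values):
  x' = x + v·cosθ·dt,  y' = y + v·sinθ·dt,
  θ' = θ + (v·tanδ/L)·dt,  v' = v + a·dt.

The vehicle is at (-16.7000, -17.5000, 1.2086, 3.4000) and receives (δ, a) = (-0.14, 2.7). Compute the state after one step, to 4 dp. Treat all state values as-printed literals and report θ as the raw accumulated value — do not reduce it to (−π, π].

x' = -16.7000 + 3.4000·cos(1.2086)·0.2 = -16.4591
y' = -17.5000 + 3.4000·sin(1.2086)·0.2 = -16.8641
θ' = 1.2086 + (3.4000/2.0)·tan(-0.14)·0.2 = 1.1607
v' = 3.4000 + 2.7000·0.2 = 3.9400

(-16.4591, -16.8641, 1.1607, 3.9400)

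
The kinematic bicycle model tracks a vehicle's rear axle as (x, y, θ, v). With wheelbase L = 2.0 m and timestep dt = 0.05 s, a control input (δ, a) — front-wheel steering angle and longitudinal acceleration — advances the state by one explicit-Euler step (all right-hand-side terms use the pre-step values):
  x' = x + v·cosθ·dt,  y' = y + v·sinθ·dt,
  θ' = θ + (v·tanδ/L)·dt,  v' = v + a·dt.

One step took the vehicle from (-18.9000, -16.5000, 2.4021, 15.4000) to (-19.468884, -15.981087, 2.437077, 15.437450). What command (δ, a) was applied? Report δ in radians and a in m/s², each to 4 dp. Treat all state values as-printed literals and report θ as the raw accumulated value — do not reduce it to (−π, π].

δ = 0.0906, a = 0.7490

a = (v'−v)/dt = (0.037450)/0.05 = 0.7490
Δθ = θ'−θ = 0.034977;  (v·dt/L) = 15.4000·0.05/2.0 = 0.385000
tan δ = Δθ·L/(v·dt) = 0.090849  →  δ = 0.0906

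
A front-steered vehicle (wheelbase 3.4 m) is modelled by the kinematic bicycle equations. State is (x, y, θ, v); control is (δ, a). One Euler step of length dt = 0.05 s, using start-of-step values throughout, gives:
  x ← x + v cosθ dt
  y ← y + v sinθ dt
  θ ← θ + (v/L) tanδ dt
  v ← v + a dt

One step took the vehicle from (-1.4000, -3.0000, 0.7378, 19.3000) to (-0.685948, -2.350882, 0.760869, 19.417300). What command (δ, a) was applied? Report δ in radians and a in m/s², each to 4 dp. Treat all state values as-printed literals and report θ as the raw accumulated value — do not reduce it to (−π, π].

δ = 0.0811, a = 2.3460

a = (v'−v)/dt = (0.117300)/0.05 = 2.3460
Δθ = θ'−θ = 0.023069;  (v·dt/L) = 19.3000·0.05/3.4 = 0.283824
tan δ = Δθ·L/(v·dt) = 0.081279  →  δ = 0.0811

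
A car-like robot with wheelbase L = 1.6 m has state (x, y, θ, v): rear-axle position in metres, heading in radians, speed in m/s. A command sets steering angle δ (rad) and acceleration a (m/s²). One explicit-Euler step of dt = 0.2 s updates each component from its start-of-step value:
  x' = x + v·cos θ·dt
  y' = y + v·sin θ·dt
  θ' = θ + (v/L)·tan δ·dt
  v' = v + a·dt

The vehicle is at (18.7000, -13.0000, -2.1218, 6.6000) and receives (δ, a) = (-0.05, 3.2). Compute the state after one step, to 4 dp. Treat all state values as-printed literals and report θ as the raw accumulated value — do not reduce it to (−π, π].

(18.0089, -14.1246, -2.1631, 7.2400)

x' = 18.7000 + 6.6000·cos(-2.1218)·0.2 = 18.0089
y' = -13.0000 + 6.6000·sin(-2.1218)·0.2 = -14.1246
θ' = -2.1218 + (6.6000/1.6)·tan(-0.05)·0.2 = -2.1631
v' = 6.6000 + 3.2000·0.2 = 7.2400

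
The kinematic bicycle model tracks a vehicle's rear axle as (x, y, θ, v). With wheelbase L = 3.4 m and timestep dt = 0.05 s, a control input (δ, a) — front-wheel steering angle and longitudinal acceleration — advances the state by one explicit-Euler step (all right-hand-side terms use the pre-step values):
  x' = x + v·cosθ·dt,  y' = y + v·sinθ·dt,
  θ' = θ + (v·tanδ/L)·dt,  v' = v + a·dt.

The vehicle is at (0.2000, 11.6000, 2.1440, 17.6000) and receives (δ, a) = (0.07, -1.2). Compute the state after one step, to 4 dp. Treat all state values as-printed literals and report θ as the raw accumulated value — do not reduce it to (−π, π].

x' = 0.2000 + 17.6000·cos(2.1440)·0.05 = -0.2772
y' = 11.6000 + 17.6000·sin(2.1440)·0.05 = 12.3393
θ' = 2.1440 + (17.6000/3.4)·tan(0.07)·0.05 = 2.1621
v' = 17.6000 − 1.2000·0.05 = 17.5400

(-0.2772, 12.3393, 2.1621, 17.5400)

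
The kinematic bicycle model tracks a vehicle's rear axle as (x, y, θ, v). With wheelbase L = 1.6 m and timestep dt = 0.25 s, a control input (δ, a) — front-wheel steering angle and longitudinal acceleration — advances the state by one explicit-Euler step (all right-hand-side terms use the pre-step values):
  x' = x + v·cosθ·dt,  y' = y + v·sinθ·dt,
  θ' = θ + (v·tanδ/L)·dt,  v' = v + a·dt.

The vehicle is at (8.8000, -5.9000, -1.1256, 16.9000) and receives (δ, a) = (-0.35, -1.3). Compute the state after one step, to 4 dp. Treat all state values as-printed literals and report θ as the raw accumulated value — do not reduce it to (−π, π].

(10.6194, -9.7132, -2.0895, 16.5750)

x' = 8.8000 + 16.9000·cos(-1.1256)·0.25 = 10.6194
y' = -5.9000 + 16.9000·sin(-1.1256)·0.25 = -9.7132
θ' = -1.1256 + (16.9000/1.6)·tan(-0.35)·0.25 = -2.0895
v' = 16.9000 − 1.3000·0.25 = 16.5750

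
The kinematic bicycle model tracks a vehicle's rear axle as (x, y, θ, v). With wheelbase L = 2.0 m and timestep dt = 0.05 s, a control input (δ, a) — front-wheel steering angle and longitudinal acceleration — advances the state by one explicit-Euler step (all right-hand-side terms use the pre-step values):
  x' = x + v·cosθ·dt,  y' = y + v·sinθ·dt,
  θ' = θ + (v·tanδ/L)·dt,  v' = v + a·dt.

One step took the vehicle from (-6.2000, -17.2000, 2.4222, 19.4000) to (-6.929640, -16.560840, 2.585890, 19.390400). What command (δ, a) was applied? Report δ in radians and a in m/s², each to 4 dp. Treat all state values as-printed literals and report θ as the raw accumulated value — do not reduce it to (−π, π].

a = (v'−v)/dt = (-0.009600)/0.05 = -0.1920
Δθ = θ'−θ = 0.163690;  (v·dt/L) = 19.4000·0.05/2.0 = 0.485000
tan δ = Δθ·L/(v·dt) = 0.337505  →  δ = 0.3255

δ = 0.3255, a = -0.1920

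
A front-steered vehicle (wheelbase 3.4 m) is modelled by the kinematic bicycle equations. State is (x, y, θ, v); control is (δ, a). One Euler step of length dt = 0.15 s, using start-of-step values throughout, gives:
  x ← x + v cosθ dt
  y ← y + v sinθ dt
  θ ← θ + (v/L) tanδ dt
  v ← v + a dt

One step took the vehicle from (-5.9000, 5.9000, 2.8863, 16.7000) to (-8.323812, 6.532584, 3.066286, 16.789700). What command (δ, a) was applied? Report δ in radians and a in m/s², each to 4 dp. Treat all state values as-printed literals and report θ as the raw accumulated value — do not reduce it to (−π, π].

a = (v'−v)/dt = (0.089700)/0.15 = 0.5980
Δθ = θ'−θ = 0.179986;  (v·dt/L) = 16.7000·0.15/3.4 = 0.736765
tan δ = Δθ·L/(v·dt) = 0.244292  →  δ = 0.2396

δ = 0.2396, a = 0.5980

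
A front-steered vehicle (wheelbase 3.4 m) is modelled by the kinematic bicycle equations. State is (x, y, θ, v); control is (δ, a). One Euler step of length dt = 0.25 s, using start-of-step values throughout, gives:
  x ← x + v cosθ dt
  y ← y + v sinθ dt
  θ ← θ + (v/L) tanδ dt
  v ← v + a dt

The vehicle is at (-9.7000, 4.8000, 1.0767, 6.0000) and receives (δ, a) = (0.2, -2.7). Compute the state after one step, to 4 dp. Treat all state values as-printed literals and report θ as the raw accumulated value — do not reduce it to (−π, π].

(-8.9886, 6.1206, 1.1661, 5.3250)

x' = -9.7000 + 6.0000·cos(1.0767)·0.25 = -8.9886
y' = 4.8000 + 6.0000·sin(1.0767)·0.25 = 6.1206
θ' = 1.0767 + (6.0000/3.4)·tan(0.2)·0.25 = 1.1661
v' = 6.0000 − 2.7000·0.25 = 5.3250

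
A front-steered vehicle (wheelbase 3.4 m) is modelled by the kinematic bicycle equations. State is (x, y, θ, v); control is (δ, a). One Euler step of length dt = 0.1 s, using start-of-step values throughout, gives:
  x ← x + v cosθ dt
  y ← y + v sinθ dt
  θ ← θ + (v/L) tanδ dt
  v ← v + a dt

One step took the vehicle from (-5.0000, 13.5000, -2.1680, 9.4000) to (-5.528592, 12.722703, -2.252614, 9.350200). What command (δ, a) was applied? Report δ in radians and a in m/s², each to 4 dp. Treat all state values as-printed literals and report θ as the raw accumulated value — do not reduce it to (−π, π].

δ = -0.2970, a = -0.4980

a = (v'−v)/dt = (-0.049800)/0.1 = -0.4980
Δθ = θ'−θ = -0.084614;  (v·dt/L) = 9.4000·0.1/3.4 = 0.276471
tan δ = Δθ·L/(v·dt) = -0.306051  →  δ = -0.2970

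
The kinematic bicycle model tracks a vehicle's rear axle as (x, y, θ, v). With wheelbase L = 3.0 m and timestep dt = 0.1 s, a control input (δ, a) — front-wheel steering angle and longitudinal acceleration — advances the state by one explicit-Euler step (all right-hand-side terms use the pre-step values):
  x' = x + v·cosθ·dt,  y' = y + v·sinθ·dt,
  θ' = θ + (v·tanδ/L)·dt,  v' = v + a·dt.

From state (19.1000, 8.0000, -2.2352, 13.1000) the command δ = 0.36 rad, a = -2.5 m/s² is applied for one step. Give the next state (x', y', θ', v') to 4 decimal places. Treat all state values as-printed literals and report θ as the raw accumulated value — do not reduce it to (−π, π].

x' = 19.1000 + 13.1000·cos(-2.2352)·0.1 = 18.2923
y' = 8.0000 + 13.1000·sin(-2.2352)·0.1 = 6.9687
θ' = -2.2352 + (13.1000/3.0)·tan(0.36)·0.1 = -2.0708
v' = 13.1000 − 2.5000·0.1 = 12.8500

(18.2923, 6.9687, -2.0708, 12.8500)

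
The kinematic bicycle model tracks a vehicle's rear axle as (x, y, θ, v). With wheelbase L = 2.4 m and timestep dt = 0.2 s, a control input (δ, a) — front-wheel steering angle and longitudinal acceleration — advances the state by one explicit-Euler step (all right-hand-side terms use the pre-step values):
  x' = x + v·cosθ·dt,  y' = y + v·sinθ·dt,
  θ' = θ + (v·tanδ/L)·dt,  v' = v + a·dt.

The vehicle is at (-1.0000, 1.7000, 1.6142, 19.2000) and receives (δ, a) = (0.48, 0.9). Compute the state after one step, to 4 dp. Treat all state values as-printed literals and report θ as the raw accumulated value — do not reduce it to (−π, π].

(-1.1666, 5.5364, 2.4472, 19.3800)

x' = -1.0000 + 19.2000·cos(1.6142)·0.2 = -1.1666
y' = 1.7000 + 19.2000·sin(1.6142)·0.2 = 5.5364
θ' = 1.6142 + (19.2000/2.4)·tan(0.48)·0.2 = 2.4472
v' = 19.2000 + 0.9000·0.2 = 19.3800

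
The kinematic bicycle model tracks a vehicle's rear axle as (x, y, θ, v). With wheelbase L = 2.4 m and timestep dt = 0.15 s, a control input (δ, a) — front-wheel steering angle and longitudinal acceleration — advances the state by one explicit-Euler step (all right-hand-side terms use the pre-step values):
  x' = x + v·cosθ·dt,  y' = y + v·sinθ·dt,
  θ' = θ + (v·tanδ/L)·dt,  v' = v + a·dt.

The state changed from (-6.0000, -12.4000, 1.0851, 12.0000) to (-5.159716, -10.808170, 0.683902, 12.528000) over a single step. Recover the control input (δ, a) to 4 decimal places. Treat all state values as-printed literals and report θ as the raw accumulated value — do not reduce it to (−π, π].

δ = -0.4912, a = 3.5200

a = (v'−v)/dt = (0.528000)/0.15 = 3.5200
Δθ = θ'−θ = -0.401198;  (v·dt/L) = 12.0000·0.15/2.4 = 0.750000
tan δ = Δθ·L/(v·dt) = -0.534931  →  δ = -0.4912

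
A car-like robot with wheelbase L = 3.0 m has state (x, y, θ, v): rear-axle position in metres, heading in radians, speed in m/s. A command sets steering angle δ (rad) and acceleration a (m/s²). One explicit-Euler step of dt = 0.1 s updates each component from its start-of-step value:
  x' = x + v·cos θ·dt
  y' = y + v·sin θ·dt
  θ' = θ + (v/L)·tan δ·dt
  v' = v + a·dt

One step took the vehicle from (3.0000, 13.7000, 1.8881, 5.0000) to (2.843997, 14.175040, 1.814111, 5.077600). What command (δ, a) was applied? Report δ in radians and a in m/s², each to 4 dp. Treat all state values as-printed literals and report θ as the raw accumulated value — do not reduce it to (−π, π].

a = (v'−v)/dt = (0.077600)/0.1 = 0.7760
Δθ = θ'−θ = -0.073989;  (v·dt/L) = 5.0000·0.1/3.0 = 0.166667
tan δ = Δθ·L/(v·dt) = -0.443934  →  δ = -0.4178

δ = -0.4178, a = 0.7760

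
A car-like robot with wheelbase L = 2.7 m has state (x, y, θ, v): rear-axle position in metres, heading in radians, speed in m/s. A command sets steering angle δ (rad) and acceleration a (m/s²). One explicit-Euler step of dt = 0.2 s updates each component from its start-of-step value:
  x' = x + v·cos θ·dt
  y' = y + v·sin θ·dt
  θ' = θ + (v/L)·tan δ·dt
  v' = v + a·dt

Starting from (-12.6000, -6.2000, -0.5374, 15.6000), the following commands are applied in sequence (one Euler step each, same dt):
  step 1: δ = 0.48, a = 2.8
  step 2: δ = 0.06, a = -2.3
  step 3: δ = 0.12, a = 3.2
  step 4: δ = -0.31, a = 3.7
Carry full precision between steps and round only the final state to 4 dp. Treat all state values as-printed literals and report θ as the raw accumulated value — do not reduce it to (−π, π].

after step 1 (δ=0.48, a=2.8): (-9.919787, -7.797141, 0.064195, 16.160000)
after step 2 (δ=0.06, a=-2.3): (-6.694444, -7.589806, 0.136103, 15.700000)
after step 3 (δ=0.12, a=3.2): (-3.583482, -7.163760, 0.276333, 16.340000)
after step 4 (δ=-0.31, a=3.7): (-0.439462, -6.272154, -0.111382, 17.080000)

(-0.4395, -6.2722, -0.1114, 17.0800)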